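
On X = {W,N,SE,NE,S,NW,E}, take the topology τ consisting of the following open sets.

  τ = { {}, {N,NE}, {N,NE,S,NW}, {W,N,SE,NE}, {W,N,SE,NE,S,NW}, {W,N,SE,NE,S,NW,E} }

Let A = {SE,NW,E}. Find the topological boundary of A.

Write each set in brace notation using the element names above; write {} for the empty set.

{W,SE,S,NW,E}

interior: largest open inside A is {} (from {})
cl via duality: int({W,N,NE,S}) = {N,NE}, so X∖{N,NE} = {W,SE,S,NW,E}
cl∖int = {W,SE,S,NW,E}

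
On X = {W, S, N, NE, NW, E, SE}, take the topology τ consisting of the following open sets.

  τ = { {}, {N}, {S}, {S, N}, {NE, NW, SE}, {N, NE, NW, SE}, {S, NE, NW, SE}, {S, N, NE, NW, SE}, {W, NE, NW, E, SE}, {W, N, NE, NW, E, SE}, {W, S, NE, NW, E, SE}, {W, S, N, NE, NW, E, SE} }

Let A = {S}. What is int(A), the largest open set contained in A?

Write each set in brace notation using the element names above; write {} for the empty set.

{S}

interior: largest open inside A is {S} (from {}, {S})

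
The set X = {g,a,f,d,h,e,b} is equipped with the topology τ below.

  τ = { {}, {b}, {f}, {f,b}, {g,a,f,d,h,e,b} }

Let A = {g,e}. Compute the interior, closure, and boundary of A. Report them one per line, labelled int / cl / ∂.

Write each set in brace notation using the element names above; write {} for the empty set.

U open, U⊆A: {}. int(A) = ⋃ = {}
X∖A={a,f,d,h,b}, int(X∖A)={f,b}, hence cl(A)={g,a,d,h,e}
∂A: remove int from cl → {g,a,d,h,e}

int(A) = {}
cl(A)  = {g,a,d,h,e}
∂A     = {g,a,d,h,e}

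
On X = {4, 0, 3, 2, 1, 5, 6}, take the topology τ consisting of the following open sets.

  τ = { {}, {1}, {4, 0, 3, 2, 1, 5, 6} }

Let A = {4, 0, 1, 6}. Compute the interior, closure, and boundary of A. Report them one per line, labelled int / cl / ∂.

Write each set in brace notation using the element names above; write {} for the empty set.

interior: largest open inside A is {1} (from {}, {1})
cl via duality: int({3, 2, 5}) = {}, so X∖{} = {4, 0, 3, 2, 1, 5, 6}
cl∖int = {4, 0, 3, 2, 5, 6}

int(A) = {1}
cl(A)  = {4, 0, 3, 2, 1, 5, 6}
∂A     = {4, 0, 3, 2, 5, 6}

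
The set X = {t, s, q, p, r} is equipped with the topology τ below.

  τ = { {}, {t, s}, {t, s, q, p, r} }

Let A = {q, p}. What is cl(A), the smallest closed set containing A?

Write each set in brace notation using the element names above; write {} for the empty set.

closure: X∖int(X∖A) = X∖{t, s} = {q, p, r}

{q, p, r}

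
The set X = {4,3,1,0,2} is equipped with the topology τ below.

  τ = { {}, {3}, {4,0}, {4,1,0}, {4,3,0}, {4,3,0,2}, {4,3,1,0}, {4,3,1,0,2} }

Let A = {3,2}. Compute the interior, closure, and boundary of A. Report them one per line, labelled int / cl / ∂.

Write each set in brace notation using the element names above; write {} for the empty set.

interior: largest open inside A is {3} (from {}, {3})
cl via duality: int({4,1,0}) = {4,1,0}, so X∖{4,1,0} = {3,2}
cl∖int = {2}

int(A) = {3}
cl(A)  = {3,2}
∂A     = {2}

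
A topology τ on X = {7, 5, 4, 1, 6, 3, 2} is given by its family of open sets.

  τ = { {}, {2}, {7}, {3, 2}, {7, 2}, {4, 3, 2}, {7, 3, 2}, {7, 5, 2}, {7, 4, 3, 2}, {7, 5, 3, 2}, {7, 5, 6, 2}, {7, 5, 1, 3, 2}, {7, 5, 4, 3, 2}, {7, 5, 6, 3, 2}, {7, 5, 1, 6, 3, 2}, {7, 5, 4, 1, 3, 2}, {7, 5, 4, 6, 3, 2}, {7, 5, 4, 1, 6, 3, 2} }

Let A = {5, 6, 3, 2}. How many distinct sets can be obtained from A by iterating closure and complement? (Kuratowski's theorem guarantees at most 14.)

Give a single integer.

8

closure: X∖int(X∖A) = X∖{7} = {5, 4, 1, 6, 3, 2}
Let k=closure and c=complement:
  1. A     = {5, 6, 3, 2}
  2. kA    = {5, 4, 1, 6, 3, 2}
  3. cA    = {7, 4, 1}
  4. ckA   = {7}
  5. kcA   = {7, 5, 4, 1, 6}
  6. kckA  = {7, 5, 1, 6}
  7. ckcA  = {3, 2}
  8. ckckA = {4, 3, 2}
— saturated at 8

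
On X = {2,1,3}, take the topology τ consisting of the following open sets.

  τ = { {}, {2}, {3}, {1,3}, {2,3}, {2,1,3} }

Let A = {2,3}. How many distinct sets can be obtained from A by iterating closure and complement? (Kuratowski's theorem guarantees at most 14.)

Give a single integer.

cl via duality: int({1}) = {}, so X∖{} = {2,1,3}
Write k for closure, c for complement:
  1. A     = {2,3}
  2. kA    = {2,1,3}
  3. cA    = {1}
  4. ckA   = {}
applying k or c yields no new set

4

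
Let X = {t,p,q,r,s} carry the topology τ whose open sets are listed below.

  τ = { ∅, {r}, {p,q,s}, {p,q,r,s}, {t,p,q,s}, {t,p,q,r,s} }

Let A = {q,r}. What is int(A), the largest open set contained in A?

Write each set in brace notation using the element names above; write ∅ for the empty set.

opens ⊆ A: ∅, {r}; union → int = {r}

{r}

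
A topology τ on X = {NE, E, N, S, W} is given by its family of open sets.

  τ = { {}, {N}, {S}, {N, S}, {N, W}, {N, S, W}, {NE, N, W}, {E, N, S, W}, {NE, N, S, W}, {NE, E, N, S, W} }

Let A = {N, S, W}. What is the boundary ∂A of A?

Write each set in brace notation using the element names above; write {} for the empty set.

{NE, E}

interior: largest open inside A is {N, S, W} (from {}, {S}, {N}, {N, S}, {N, W}, {N, S, W})
cl via duality: int({NE, E}) = {}, so X∖{} = {NE, E, N, S, W}
cl∖int = {NE, E}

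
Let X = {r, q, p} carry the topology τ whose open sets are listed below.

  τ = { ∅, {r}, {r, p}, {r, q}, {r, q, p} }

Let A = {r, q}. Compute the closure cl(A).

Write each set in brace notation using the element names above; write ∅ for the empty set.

{r, q, p}

complement {p}; its interior ∅; cl(A) = X∖∅ = {r, q, p}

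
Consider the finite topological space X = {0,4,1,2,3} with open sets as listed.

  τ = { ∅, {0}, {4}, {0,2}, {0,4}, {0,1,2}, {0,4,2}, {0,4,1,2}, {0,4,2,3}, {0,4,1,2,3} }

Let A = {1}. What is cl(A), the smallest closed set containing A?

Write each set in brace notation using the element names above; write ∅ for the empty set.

{1}

complement {0,4,2,3}; its interior {0,4,2,3}; cl(A) = X∖{0,4,2,3} = {1}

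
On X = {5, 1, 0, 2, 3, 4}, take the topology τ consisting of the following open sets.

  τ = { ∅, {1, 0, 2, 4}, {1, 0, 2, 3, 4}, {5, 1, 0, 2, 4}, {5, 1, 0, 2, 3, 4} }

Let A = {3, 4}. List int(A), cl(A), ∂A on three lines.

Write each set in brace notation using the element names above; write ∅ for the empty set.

int(A) = ∅
cl(A)  = {5, 1, 0, 2, 3, 4}
∂A     = {5, 1, 0, 2, 3, 4}

U open, U⊆A: ∅. int(A) = ⋃ = ∅
X∖A={5, 1, 0, 2}, int(X∖A)=∅, hence cl(A)={5, 1, 0, 2, 3, 4}
∂A: remove int from cl → {5, 1, 0, 2, 3, 4}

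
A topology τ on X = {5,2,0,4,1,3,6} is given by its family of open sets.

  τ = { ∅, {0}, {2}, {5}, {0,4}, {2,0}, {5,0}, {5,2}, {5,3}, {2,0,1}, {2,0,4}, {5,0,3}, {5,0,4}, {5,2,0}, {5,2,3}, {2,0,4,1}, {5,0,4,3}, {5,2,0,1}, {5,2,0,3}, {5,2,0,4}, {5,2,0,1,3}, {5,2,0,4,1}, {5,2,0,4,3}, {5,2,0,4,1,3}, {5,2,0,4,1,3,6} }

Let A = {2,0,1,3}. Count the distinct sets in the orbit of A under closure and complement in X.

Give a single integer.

X∖A={5,4,6}, int(X∖A)={5}, hence cl(A)={2,0,4,1,3,6}
Orbit (k=closure, c=complement):
  1. A     = {2,0,1,3}
  2. kA    = {2,0,4,1,3,6}
  3. cA    = {5,4,6}
  4. ckA   = {5}
  5. kcA   = {5,4,3,6}
  6. kckA  = {5,3,6}
  7. ckcA  = {2,0,1}
  8. ckckA = {2,0,4,1}
  9. kckcA = {2,0,4,1,6}
  10. ckckcA = {5,3}
(closed under both — stop)

10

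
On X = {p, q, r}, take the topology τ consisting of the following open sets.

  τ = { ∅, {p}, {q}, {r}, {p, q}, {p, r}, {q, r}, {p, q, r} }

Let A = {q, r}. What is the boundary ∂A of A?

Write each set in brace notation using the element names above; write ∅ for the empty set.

interior: largest open inside A is {q, r} (from ∅, {q}, {r}, {q, r})
cl via duality: int({p}) = {p}, so X∖{p} = {q, r}
cl∖int = ∅

∅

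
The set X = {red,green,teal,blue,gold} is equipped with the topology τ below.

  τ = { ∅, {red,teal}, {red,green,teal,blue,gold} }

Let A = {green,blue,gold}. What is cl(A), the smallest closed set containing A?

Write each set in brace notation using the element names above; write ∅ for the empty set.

closure: X∖int(X∖A) = X∖{red,teal} = {green,blue,gold}

{green,blue,gold}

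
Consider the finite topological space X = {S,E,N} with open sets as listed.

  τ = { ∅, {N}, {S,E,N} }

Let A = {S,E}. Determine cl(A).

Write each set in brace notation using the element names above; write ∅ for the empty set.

cl via duality: int({N}) = {N}, so X∖{N} = {S,E}

{S,E}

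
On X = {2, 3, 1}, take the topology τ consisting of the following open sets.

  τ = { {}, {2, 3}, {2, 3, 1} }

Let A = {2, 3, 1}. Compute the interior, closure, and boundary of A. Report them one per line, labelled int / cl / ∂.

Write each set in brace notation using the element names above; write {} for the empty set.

open subsets of A: {}, {2, 3}, {2, 3, 1}; so int(A) = {2, 3, 1}
closure: X∖int(X∖A) = X∖{} = {2, 3, 1}
∂A = {2, 3, 1} minus {2, 3, 1} = {}

int(A) = {2, 3, 1}
cl(A)  = {2, 3, 1}
∂A     = {}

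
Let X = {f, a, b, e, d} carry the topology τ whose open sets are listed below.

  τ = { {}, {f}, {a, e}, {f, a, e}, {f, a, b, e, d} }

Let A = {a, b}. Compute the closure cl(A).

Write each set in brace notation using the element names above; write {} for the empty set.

X∖A={f, e, d}, int(X∖A)={f}, hence cl(A)={a, b, e, d}

{a, b, e, d}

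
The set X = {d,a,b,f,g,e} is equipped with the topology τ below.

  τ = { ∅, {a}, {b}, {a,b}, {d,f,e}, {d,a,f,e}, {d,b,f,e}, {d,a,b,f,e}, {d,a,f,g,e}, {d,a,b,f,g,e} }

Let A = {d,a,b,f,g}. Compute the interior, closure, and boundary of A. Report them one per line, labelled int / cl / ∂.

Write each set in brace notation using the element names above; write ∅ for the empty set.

open subsets of A: ∅, {b}, {a}, {a,b}; so int(A) = {a,b}
closure: X∖int(X∖A) = X∖∅ = {d,a,b,f,g,e}
∂A = {d,a,b,f,g,e} minus {a,b} = {d,f,g,e}

int(A) = {a,b}
cl(A)  = {d,a,b,f,g,e}
∂A     = {d,f,g,e}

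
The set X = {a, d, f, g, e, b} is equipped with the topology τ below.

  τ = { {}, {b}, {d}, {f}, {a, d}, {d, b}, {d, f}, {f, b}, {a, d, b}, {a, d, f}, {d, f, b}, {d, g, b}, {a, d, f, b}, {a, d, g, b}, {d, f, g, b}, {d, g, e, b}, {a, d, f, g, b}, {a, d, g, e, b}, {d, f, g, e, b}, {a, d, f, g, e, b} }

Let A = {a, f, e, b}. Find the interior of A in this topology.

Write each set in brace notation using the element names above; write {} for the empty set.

interior: largest open inside A is {f, b} (from {}, {f}, {b}, {f, b})

{f, b}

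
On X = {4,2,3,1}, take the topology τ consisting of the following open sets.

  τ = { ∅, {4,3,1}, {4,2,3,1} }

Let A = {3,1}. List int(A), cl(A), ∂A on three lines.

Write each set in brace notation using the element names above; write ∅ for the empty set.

interior: largest open inside A is ∅ (from ∅)
cl via duality: int({4,2}) = ∅, so X∖∅ = {4,2,3,1}
cl∖int = {4,2,3,1}

int(A) = ∅
cl(A)  = {4,2,3,1}
∂A     = {4,2,3,1}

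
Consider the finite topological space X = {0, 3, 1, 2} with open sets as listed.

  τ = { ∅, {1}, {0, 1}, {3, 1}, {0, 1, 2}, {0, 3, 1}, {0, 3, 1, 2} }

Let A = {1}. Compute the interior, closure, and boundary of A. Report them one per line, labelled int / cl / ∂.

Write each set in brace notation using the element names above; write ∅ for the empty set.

interior: largest open inside A is {1} (from ∅, {1})
cl via duality: int({0, 3, 2}) = ∅, so X∖∅ = {0, 3, 1, 2}
cl∖int = {0, 3, 2}

int(A) = {1}
cl(A)  = {0, 3, 1, 2}
∂A     = {0, 3, 2}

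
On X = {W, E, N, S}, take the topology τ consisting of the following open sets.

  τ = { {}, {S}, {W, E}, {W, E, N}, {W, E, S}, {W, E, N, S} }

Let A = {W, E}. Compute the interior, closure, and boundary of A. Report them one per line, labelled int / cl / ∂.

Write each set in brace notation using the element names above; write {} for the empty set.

opens ⊆ A: {}, {W, E}; union → int = {W, E}
complement {N, S}; its interior {S}; cl(A) = X∖{S} = {W, E, N}
boundary = {W, E, N} ∖ {W, E} = {N}

int(A) = {W, E}
cl(A)  = {W, E, N}
∂A     = {N}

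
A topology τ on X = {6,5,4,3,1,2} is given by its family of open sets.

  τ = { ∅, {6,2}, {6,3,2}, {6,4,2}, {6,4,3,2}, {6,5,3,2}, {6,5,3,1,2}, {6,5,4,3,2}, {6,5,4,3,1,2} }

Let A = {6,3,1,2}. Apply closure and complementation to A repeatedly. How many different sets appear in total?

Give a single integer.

cl via duality: int({5,4}) = ∅, so X∖∅ = {6,5,4,3,1,2}
Write k for closure, c for complement:
  1. A     = {6,3,1,2}
  2. kA    = {6,5,4,3,1,2}
  3. cA    = {5,4}
  4. ckA   = ∅
  5. kcA   = {5,4,1}
  6. ckcA  = {6,3,2}
applying k or c yields no new set

6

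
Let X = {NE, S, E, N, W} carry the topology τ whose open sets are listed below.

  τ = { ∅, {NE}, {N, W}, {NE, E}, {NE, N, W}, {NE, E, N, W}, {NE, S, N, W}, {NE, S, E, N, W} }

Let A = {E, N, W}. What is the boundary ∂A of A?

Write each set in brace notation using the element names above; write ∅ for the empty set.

open subsets of A: ∅, {N, W}; so int(A) = {N, W}
closure: X∖int(X∖A) = X∖{NE} = {S, E, N, W}
∂A = {S, E, N, W} minus {N, W} = {S, E}

{S, E}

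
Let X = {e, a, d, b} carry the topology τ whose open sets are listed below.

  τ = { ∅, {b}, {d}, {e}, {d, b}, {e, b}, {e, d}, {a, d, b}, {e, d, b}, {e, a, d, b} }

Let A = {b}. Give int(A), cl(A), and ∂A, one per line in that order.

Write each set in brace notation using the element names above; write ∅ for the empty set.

interior: largest open inside A is {b} (from ∅, {b})
cl via duality: int({e, a, d}) = {e, d}, so X∖{e, d} = {a, b}
cl∖int = {a}

int(A) = {b}
cl(A)  = {a, b}
∂A     = {a}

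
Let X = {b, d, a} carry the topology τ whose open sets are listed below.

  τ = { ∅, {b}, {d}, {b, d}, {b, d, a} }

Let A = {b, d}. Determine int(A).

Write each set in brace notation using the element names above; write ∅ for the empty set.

{b, d}

open subsets of A: ∅, {d}, {b}, {b, d}; so int(A) = {b, d}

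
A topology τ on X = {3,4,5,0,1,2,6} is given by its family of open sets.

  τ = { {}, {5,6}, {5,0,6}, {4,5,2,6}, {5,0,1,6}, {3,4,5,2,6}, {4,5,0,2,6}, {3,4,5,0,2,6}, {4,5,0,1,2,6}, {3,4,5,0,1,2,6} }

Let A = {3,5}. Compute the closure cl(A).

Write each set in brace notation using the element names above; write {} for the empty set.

{3,4,5,0,1,2,6}

X∖A={4,0,1,2,6}, int(X∖A)={}, hence cl(A)={3,4,5,0,1,2,6}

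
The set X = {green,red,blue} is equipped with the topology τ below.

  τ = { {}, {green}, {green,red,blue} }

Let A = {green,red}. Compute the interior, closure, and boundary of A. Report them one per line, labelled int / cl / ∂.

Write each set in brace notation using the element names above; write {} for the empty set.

interior: largest open inside A is {green} (from {}, {green})
cl via duality: int({blue}) = {}, so X∖{} = {green,red,blue}
cl∖int = {red,blue}

int(A) = {green}
cl(A)  = {green,red,blue}
∂A     = {red,blue}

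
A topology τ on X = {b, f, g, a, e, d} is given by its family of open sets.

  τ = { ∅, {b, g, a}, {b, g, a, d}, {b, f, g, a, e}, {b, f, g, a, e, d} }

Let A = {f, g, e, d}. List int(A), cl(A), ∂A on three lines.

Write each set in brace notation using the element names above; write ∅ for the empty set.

int(A) = ∅
cl(A)  = {b, f, g, a, e, d}
∂A     = {b, f, g, a, e, d}

interior: largest open inside A is ∅ (from ∅)
cl via duality: int({b, a}) = ∅, so X∖∅ = {b, f, g, a, e, d}
cl∖int = {b, f, g, a, e, d}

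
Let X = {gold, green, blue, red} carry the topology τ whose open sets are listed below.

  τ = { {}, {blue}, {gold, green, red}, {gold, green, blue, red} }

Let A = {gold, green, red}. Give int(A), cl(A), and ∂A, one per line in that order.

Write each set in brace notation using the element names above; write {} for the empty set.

int(A) = {gold, green, red}
cl(A)  = {gold, green, red}
∂A     = {}

open subsets of A: {}, {gold, green, red}; so int(A) = {gold, green, red}
closure: X∖int(X∖A) = X∖{blue} = {gold, green, red}
∂A = {gold, green, red} minus {gold, green, red} = {}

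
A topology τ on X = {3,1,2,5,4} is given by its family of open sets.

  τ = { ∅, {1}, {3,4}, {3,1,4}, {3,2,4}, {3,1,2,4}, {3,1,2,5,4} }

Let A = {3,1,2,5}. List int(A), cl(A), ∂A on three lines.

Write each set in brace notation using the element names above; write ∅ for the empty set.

U open, U⊆A: ∅, {1}. int(A) = ⋃ = {1}
X∖A={4}, int(X∖A)=∅, hence cl(A)={3,1,2,5,4}
∂A: remove int from cl → {3,2,5,4}

int(A) = {1}
cl(A)  = {3,1,2,5,4}
∂A     = {3,2,5,4}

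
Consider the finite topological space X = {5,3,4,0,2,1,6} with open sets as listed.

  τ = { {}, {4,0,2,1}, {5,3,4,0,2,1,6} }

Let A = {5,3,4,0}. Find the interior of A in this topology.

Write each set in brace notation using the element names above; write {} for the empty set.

open subsets of A: {}; so int(A) = {}

{}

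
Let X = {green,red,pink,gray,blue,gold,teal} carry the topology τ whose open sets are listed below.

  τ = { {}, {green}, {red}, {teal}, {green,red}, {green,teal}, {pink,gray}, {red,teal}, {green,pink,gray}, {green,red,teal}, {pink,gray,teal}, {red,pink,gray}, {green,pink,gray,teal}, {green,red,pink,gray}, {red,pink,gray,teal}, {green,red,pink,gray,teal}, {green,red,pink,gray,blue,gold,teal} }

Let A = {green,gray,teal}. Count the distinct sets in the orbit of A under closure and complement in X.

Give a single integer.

complement {red,pink,blue,gold}; its interior {red}; cl(A) = X∖{red} = {green,pink,gray,blue,gold,teal}
With k = closure, c = complement:
  1. A     = {green,gray,teal}
  2. kA    = {green,pink,gray,blue,gold,teal}
  3. cA    = {red,pink,blue,gold}
  4. ckA   = {red}
  5. kcA   = {red,pink,gray,blue,gold}
  6. kckA  = {red,blue,gold}
  7. ckcA  = {green,teal}
  8. ckckA = {green,pink,gray,teal}
  9. kckcA = {green,blue,gold,teal}
  10. ckckcA = {red,pink,gray}
k, c of each give nothing new

10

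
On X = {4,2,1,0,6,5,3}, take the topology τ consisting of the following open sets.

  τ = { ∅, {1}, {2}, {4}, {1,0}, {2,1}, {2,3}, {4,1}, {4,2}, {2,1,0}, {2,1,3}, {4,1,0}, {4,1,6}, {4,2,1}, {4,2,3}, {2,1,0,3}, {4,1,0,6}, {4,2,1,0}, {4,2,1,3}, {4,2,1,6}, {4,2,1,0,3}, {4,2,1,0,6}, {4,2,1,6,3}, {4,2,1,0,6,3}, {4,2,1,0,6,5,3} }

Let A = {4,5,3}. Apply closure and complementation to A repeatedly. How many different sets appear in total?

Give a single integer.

closure: X∖int(X∖A) = X∖{2,1,0} = {4,6,5,3}
Let k=closure and c=complement:
  1. A     = {4,5,3}
  2. kA    = {4,6,5,3}
  3. cA    = {2,1,0,6}
  4. ckA   = {2,1,0}
  5. kcA   = {2,1,0,6,5,3}
  6. ckcA  = {4}
  7. kckcA = {4,6,5}
  8. ckckcA = {2,1,0,3}
— saturated at 8

8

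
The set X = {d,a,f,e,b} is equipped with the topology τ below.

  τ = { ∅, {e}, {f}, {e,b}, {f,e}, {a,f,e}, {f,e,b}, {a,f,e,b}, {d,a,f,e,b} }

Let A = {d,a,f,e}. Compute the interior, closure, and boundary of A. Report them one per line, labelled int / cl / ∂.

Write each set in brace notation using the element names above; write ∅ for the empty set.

interior: largest open inside A is {a,f,e} (from ∅, {f}, {e}, {f,e}, {a,f,e})
cl via duality: int({b}) = ∅, so X∖∅ = {d,a,f,e,b}
cl∖int = {d,b}

int(A) = {a,f,e}
cl(A)  = {d,a,f,e,b}
∂A     = {d,b}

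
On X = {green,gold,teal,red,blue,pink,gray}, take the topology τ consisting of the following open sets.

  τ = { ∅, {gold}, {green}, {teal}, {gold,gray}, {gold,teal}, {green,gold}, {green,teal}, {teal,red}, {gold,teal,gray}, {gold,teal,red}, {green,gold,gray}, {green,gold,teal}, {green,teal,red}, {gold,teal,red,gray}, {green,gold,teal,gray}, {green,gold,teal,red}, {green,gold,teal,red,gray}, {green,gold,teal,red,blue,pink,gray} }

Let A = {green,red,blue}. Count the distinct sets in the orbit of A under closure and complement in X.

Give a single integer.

closure: X∖int(X∖A) = X∖{gold,teal,gray} = {green,red,blue,pink}
Let k=closure and c=complement:
  1. A     = {green,red,blue}
  2. kA    = {green,red,blue,pink}
  3. cA    = {gold,teal,pink,gray}
  4. ckA   = {gold,teal,gray}
  5. kcA   = {gold,teal,red,blue,pink,gray}
  6. ckcA  = {green}
  7. kckcA = {green,blue,pink}
  8. ckckcA = {gold,teal,red,gray}
— saturated at 8

8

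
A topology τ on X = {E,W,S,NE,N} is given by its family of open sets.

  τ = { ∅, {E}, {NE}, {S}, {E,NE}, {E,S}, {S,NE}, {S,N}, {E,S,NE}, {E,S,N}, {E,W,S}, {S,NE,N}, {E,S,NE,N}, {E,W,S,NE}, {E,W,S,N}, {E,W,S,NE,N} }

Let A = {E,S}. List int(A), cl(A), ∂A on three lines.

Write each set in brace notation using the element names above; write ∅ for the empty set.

open subsets of A: ∅, {S}, {E}, {E,S}; so int(A) = {E,S}
closure: X∖int(X∖A) = X∖{NE} = {E,W,S,N}
∂A = {E,W,S,N} minus {E,S} = {W,N}

int(A) = {E,S}
cl(A)  = {E,W,S,N}
∂A     = {W,N}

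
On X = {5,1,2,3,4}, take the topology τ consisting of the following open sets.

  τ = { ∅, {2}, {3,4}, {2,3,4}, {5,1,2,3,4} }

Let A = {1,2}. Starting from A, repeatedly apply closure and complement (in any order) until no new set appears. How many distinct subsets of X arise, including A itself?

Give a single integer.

X∖A={5,3,4}, int(X∖A)={3,4}, hence cl(A)={5,1,2}
Orbit (k=closure, c=complement):
  1. A     = {1,2}
  2. kA    = {5,1,2}
  3. cA    = {5,3,4}
  4. ckA   = {3,4}
  5. kcA   = {5,1,3,4}
  6. ckcA  = {2}
(closed under both — stop)

6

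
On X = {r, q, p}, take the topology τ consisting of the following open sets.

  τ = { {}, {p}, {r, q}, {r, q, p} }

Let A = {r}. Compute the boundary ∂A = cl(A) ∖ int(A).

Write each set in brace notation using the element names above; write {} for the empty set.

{r, q}

interior: largest open inside A is {} (from {})
cl via duality: int({q, p}) = {p}, so X∖{p} = {r, q}
cl∖int = {r, q}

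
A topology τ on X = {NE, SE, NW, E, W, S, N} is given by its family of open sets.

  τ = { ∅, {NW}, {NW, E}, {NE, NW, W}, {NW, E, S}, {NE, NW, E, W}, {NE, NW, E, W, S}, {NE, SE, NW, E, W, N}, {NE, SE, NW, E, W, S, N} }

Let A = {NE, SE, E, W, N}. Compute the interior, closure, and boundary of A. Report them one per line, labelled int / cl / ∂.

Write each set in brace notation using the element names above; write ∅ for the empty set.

int(A) = ∅
cl(A)  = {NE, SE, E, W, S, N}
∂A     = {NE, SE, E, W, S, N}

opens ⊆ A: ∅; union → int = ∅
complement {NW, S}; its interior {NW}; cl(A) = X∖{NW} = {NE, SE, E, W, S, N}
boundary = {NE, SE, E, W, S, N} ∖ ∅ = {NE, SE, E, W, S, N}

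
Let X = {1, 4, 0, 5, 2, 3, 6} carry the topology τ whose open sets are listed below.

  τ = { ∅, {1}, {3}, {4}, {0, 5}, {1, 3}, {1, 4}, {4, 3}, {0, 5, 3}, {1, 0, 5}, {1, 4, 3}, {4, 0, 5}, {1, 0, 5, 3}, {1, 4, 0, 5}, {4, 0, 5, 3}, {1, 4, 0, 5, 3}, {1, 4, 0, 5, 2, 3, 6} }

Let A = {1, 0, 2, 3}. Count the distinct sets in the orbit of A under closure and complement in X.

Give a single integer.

10

closure: X∖int(X∖A) = X∖{4} = {1, 0, 5, 2, 3, 6}
Let k=closure and c=complement:
  1. A     = {1, 0, 2, 3}
  2. kA    = {1, 0, 5, 2, 3, 6}
  3. cA    = {4, 5, 6}
  4. ckA   = {4}
  5. kcA   = {4, 0, 5, 2, 6}
  6. kckA  = {4, 2, 6}
  7. ckcA  = {1, 3}
  8. ckckA = {1, 0, 5, 3}
  9. kckcA = {1, 2, 3, 6}
  10. ckckcA = {4, 0, 5}
— saturated at 10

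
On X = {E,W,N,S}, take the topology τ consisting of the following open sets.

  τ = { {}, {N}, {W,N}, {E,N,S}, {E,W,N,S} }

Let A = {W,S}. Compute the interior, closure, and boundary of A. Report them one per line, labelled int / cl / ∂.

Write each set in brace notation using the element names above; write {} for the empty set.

int(A) = {}
cl(A)  = {E,W,S}
∂A     = {E,W,S}

opens ⊆ A: {}; union → int = {}
complement {E,N}; its interior {N}; cl(A) = X∖{N} = {E,W,S}
boundary = {E,W,S} ∖ {} = {E,W,S}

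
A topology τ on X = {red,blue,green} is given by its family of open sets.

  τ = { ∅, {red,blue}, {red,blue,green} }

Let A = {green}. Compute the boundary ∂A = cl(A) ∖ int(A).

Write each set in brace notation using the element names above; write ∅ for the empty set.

opens ⊆ A: ∅; union → int = ∅
complement {red,blue}; its interior {red,blue}; cl(A) = X∖{red,blue} = {green}
boundary = {green} ∖ ∅ = {green}

{green}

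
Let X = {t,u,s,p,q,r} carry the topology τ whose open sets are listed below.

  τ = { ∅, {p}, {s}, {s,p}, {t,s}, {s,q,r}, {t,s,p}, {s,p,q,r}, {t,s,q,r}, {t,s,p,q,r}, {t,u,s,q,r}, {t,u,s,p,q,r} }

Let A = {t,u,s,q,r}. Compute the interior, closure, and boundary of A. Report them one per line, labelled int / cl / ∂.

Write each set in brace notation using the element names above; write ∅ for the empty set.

int(A) = {t,u,s,q,r}
cl(A)  = {t,u,s,q,r}
∂A     = ∅

U open, U⊆A: ∅, {s}, {t,s}, {s,q,r}, {t,s,q,r}, {t,u,s,q,r}. int(A) = ⋃ = {t,u,s,q,r}
X∖A={p}, int(X∖A)={p}, hence cl(A)={t,u,s,q,r}
∂A: remove int from cl → ∅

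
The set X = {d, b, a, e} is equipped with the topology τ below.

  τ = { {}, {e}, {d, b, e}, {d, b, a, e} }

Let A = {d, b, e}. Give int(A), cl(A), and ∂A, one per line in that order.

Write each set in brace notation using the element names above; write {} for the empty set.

int(A) = {d, b, e}
cl(A)  = {d, b, a, e}
∂A     = {a}

interior: largest open inside A is {d, b, e} (from {}, {e}, {d, b, e})
cl via duality: int({a}) = {}, so X∖{} = {d, b, a, e}
cl∖int = {a}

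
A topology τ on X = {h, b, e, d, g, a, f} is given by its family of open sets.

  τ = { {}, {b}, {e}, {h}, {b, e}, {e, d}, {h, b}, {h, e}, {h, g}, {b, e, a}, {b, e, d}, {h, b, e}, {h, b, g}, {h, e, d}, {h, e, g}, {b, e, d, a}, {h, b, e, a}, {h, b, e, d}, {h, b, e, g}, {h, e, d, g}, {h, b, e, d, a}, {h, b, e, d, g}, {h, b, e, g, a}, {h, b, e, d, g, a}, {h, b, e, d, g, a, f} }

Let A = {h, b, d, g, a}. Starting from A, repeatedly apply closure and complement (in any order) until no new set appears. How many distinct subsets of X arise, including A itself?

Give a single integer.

8

cl via duality: int({e, f}) = {e}, so X∖{e} = {h, b, d, g, a, f}
Write k for closure, c for complement:
  1. A     = {h, b, d, g, a}
  2. kA    = {h, b, d, g, a, f}
  3. cA    = {e, f}
  4. ckA   = {e}
  5. kcA   = {e, d, a, f}
  6. ckcA  = {h, b, g}
  7. kckcA = {h, b, g, a, f}
  8. ckckcA = {e, d}
applying k or c yields no new set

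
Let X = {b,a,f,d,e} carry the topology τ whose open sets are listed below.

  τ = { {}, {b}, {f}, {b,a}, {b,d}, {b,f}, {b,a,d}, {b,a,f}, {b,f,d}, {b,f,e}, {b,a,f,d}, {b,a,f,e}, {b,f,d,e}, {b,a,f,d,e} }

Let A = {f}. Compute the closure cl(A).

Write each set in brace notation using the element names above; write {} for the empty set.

{f,e}

cl via duality: int({b,a,d,e}) = {b,a,d}, so X∖{b,a,d} = {f,e}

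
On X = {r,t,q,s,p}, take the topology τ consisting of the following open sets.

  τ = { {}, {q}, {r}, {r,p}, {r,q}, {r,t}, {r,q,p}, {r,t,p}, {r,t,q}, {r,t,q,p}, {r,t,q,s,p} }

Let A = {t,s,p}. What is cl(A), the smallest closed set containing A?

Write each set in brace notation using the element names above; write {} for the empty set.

{t,s,p}

closure: X∖int(X∖A) = X∖{r,q} = {t,s,p}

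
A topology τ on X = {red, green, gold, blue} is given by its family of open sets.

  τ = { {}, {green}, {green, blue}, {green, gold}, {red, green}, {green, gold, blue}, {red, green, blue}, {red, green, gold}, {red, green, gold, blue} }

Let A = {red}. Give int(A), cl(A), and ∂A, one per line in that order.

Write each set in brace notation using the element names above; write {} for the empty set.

int(A) = {}
cl(A)  = {red}
∂A     = {red}

interior: largest open inside A is {} (from {})
cl via duality: int({green, gold, blue}) = {green, gold, blue}, so X∖{green, gold, blue} = {red}
cl∖int = {red}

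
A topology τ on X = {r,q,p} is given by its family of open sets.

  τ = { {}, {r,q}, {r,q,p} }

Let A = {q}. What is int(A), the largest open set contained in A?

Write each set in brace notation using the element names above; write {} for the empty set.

{}

U open, U⊆A: {}. int(A) = ⋃ = {}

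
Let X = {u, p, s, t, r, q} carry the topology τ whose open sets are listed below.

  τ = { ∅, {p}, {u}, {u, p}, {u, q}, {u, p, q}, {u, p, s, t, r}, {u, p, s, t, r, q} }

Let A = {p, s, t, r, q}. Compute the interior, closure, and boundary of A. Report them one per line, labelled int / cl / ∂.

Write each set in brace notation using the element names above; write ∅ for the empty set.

opens ⊆ A: ∅, {p}; union → int = {p}
complement {u}; its interior {u}; cl(A) = X∖{u} = {p, s, t, r, q}
boundary = {p, s, t, r, q} ∖ {p} = {s, t, r, q}

int(A) = {p}
cl(A)  = {p, s, t, r, q}
∂A     = {s, t, r, q}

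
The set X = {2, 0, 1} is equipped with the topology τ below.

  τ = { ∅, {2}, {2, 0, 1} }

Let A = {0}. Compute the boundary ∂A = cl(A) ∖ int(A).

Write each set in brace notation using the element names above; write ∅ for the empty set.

open subsets of A: ∅; so int(A) = ∅
closure: X∖int(X∖A) = X∖{2} = {0, 1}
∂A = {0, 1} minus ∅ = {0, 1}

{0, 1}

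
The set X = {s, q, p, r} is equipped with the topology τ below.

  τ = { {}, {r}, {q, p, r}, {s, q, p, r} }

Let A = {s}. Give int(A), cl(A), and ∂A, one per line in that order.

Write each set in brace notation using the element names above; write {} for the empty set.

int(A) = {}
cl(A)  = {s}
∂A     = {s}

interior: largest open inside A is {} (from {})
cl via duality: int({q, p, r}) = {q, p, r}, so X∖{q, p, r} = {s}
cl∖int = {s}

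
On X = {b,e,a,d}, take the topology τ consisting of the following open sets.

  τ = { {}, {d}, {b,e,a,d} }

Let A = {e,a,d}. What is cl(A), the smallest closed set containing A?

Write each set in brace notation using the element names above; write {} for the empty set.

X∖A={b}, int(X∖A)={}, hence cl(A)={b,e,a,d}

{b,e,a,d}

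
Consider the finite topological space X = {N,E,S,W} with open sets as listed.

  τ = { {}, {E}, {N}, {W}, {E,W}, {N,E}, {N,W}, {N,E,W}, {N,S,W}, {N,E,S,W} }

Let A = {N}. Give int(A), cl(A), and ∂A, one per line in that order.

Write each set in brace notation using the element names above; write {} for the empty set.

open subsets of A: {}, {N}; so int(A) = {N}
closure: X∖int(X∖A) = X∖{E,W} = {N,S}
∂A = {N,S} minus {N} = {S}

int(A) = {N}
cl(A)  = {N,S}
∂A     = {S}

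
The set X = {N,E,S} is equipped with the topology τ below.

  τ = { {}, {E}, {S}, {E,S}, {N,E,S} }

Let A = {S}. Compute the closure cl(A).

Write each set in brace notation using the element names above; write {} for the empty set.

{N,S}

complement {N,E}; its interior {E}; cl(A) = X∖{E} = {N,S}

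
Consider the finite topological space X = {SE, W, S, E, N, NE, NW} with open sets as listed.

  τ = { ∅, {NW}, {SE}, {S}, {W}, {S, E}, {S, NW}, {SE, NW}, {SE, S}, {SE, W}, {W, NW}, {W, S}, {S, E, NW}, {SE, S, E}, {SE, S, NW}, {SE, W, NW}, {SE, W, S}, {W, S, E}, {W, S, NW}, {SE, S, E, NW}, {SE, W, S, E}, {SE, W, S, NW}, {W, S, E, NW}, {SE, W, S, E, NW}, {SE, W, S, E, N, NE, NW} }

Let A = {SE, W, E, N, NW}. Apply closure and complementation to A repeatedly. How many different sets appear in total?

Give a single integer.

X∖A={S, NE}, int(X∖A)={S}, hence cl(A)={SE, W, E, N, NE, NW}
Orbit (k=closure, c=complement):
  1. A     = {SE, W, E, N, NW}
  2. kA    = {SE, W, E, N, NE, NW}
  3. cA    = {S, NE}
  4. ckA   = {S}
  5. kcA   = {S, E, N, NE}
  6. ckcA  = {SE, W, NW}
  7. kckcA = {SE, W, N, NE, NW}
  8. ckckcA = {S, E}
(closed under both — stop)

8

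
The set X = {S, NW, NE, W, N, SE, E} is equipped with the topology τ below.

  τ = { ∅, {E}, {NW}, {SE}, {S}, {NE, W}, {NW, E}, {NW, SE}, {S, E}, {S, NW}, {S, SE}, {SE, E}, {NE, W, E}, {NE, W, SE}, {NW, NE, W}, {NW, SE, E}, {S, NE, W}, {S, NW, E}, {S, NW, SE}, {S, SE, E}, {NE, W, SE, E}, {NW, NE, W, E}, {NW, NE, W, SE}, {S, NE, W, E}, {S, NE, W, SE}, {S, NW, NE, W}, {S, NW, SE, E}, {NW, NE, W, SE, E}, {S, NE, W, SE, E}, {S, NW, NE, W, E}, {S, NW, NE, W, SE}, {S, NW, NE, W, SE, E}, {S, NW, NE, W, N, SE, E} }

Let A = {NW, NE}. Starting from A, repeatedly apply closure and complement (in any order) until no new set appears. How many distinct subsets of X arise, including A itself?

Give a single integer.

10

X∖A={S, W, N, SE, E}, int(X∖A)={S, SE, E}, hence cl(A)={NW, NE, W, N}
Orbit (k=closure, c=complement):
  1. A     = {NW, NE}
  2. kA    = {NW, NE, W, N}
  3. cA    = {S, W, N, SE, E}
  4. ckA   = {S, SE, E}
  5. kcA   = {S, NE, W, N, SE, E}
  6. kckA  = {S, N, SE, E}
  7. ckcA  = {NW}
  8. ckckA = {NW, NE, W}
  9. kckcA = {NW, N}
  10. ckckcA = {S, NE, W, SE, E}
(closed under both — stop)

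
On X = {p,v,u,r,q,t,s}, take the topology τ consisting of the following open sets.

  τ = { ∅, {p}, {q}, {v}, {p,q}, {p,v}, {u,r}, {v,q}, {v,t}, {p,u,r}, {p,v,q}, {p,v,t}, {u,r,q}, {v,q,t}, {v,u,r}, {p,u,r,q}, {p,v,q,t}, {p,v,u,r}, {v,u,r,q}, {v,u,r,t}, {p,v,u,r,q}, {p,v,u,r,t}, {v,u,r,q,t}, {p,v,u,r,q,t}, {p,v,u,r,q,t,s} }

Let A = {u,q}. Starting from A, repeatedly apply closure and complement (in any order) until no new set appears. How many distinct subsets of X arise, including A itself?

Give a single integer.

10

X∖A={p,v,r,t,s}, int(X∖A)={p,v,t}, hence cl(A)={u,r,q,s}
Orbit (k=closure, c=complement):
  1. A     = {u,q}
  2. kA    = {u,r,q,s}
  3. cA    = {p,v,r,t,s}
  4. ckA   = {p,v,t}
  5. kcA   = {p,v,u,r,t,s}
  6. kckA  = {p,v,t,s}
  7. ckcA  = {q}
  8. ckckA = {u,r,q}
  9. kckcA = {q,s}
  10. ckckcA = {p,v,u,r,t}
(closed under both — stop)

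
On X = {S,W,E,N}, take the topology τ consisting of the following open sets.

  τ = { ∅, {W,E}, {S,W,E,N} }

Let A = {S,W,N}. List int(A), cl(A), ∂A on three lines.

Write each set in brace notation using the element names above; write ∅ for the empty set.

U open, U⊆A: ∅. int(A) = ⋃ = ∅
X∖A={E}, int(X∖A)=∅, hence cl(A)={S,W,E,N}
∂A: remove int from cl → {S,W,E,N}

int(A) = ∅
cl(A)  = {S,W,E,N}
∂A     = {S,W,E,N}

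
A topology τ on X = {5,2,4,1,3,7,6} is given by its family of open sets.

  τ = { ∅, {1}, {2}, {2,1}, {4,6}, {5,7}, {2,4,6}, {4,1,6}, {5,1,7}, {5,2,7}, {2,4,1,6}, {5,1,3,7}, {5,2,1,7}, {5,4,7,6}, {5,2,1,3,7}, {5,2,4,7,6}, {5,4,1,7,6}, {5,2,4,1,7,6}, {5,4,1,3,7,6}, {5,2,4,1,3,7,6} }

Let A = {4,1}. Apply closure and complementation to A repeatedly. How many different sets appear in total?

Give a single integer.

10

cl via duality: int({5,2,3,7,6}) = {5,2,7}, so X∖{5,2,7} = {4,1,3,6}
Write k for closure, c for complement:
  1. A     = {4,1}
  2. kA    = {4,1,3,6}
  3. cA    = {5,2,3,7,6}
  4. ckA   = {5,2,7}
  5. kcA   = {5,2,4,3,7,6}
  6. kckA  = {5,2,3,7}
  7. ckcA  = {1}
  8. ckckA = {4,1,6}
  9. kckcA = {1,3}
  10. ckckcA = {5,2,4,7,6}
applying k or c yields no new set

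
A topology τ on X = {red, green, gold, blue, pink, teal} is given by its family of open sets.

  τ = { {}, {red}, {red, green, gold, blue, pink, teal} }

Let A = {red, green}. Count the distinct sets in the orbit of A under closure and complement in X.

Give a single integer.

closure: X∖int(X∖A) = X∖{} = {red, green, gold, blue, pink, teal}
Let k=closure and c=complement:
  1. A     = {red, green}
  2. kA    = {red, green, gold, blue, pink, teal}
  3. cA    = {gold, blue, pink, teal}
  4. ckA   = {}
  5. kcA   = {green, gold, blue, pink, teal}
  6. ckcA  = {red}
— saturated at 6

6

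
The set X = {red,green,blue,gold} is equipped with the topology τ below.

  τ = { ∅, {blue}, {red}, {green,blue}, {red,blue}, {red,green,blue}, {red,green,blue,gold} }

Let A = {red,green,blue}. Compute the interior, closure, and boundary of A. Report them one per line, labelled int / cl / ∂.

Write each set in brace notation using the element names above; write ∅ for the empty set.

U open, U⊆A: ∅, {red}, {blue}, {red,blue}, {green,blue}, {red,green,blue}. int(A) = ⋃ = {red,green,blue}
X∖A={gold}, int(X∖A)=∅, hence cl(A)={red,green,blue,gold}
∂A: remove int from cl → {gold}

int(A) = {red,green,blue}
cl(A)  = {red,green,blue,gold}
∂A     = {gold}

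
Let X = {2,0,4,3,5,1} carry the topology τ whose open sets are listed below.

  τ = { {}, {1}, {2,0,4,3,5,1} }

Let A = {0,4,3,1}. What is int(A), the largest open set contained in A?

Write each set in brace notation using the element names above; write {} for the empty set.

{1}

opens ⊆ A: {}, {1}; union → int = {1}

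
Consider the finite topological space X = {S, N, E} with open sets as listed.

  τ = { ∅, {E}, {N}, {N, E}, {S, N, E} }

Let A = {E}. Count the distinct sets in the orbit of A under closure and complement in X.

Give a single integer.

4

closure: X∖int(X∖A) = X∖{N} = {S, E}
Let k=closure and c=complement:
  1. A     = {E}
  2. kA    = {S, E}
  3. cA    = {S, N}
  4. ckA   = {N}
— saturated at 4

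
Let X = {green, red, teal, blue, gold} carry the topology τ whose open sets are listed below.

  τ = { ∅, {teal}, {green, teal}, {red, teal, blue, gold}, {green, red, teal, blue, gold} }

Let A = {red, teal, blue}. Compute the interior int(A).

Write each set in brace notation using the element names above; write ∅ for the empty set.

interior: largest open inside A is {teal} (from ∅, {teal})

{teal}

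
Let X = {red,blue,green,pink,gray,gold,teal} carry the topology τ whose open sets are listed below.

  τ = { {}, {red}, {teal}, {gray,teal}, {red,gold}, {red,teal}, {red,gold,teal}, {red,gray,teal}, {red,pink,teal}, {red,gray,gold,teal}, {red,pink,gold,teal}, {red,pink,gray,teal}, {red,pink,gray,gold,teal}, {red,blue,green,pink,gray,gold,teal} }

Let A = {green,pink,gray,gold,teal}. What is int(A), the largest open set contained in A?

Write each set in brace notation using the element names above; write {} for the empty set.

{gray,teal}

open subsets of A: {}, {teal}, {gray,teal}; so int(A) = {gray,teal}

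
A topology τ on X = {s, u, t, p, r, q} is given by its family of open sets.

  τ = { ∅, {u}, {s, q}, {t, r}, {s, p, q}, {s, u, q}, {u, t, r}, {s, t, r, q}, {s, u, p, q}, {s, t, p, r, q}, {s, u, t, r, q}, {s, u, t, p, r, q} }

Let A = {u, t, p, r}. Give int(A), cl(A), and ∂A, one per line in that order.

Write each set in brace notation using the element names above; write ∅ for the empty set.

int(A) = {u, t, r}
cl(A)  = {u, t, p, r}
∂A     = {p}

U open, U⊆A: ∅, {u}, {t, r}, {u, t, r}. int(A) = ⋃ = {u, t, r}
X∖A={s, q}, int(X∖A)={s, q}, hence cl(A)={u, t, p, r}
∂A: remove int from cl → {p}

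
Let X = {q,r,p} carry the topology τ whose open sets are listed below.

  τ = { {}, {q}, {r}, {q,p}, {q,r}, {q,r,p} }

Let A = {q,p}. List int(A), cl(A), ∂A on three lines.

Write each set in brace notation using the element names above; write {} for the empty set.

open subsets of A: {}, {q}, {q,p}; so int(A) = {q,p}
closure: X∖int(X∖A) = X∖{r} = {q,p}
∂A = {q,p} minus {q,p} = {}

int(A) = {q,p}
cl(A)  = {q,p}
∂A     = {}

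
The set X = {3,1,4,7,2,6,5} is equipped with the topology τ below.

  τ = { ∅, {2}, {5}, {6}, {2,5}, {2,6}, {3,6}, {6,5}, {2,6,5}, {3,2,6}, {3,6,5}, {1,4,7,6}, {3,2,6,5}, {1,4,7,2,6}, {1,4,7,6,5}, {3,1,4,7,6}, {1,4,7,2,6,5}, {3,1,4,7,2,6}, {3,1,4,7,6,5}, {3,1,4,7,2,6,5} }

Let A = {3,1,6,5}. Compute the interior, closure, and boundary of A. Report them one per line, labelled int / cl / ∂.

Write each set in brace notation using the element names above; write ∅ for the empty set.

opens ⊆ A: ∅, {6}, {5}, {6,5}, {3,6}, {3,6,5}; union → int = {3,6,5}
complement {4,7,2}; its interior {2}; cl(A) = X∖{2} = {3,1,4,7,6,5}
boundary = {3,1,4,7,6,5} ∖ {3,6,5} = {1,4,7}

int(A) = {3,6,5}
cl(A)  = {3,1,4,7,6,5}
∂A     = {1,4,7}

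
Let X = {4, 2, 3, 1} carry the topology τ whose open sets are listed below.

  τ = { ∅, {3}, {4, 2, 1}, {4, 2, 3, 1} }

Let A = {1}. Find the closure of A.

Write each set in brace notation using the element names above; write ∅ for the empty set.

{4, 2, 1}

closure: X∖int(X∖A) = X∖{3} = {4, 2, 1}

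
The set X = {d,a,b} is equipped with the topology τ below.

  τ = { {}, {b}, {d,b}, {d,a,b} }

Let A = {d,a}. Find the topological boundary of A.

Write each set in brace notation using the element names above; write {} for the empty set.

{d,a}

interior: largest open inside A is {} (from {})
cl via duality: int({b}) = {b}, so X∖{b} = {d,a}
cl∖int = {d,a}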